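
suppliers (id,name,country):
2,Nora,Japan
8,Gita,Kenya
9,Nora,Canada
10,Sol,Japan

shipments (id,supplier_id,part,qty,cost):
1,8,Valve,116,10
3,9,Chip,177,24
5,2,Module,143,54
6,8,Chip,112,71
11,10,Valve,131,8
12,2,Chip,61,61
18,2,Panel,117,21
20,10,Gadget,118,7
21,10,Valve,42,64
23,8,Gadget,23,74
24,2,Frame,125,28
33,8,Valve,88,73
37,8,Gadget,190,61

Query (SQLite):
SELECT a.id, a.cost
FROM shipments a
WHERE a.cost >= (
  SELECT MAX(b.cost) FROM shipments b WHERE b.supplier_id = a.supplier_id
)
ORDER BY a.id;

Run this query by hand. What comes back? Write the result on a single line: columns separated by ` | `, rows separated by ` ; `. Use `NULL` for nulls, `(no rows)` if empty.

For each shipments row a, compute MAX(cost) over rows sharing a.supplier_id.
Keep row a if a.cost >= that per-group MAX.
  supplier_id=2: MAX(cost) = 61
  supplier_id=8: MAX(cost) = 74
  supplier_id=9: MAX(cost) = 24
  supplier_id=10: MAX(cost) = 64

3 | 24 ; 12 | 61 ; 21 | 64 ; 23 | 74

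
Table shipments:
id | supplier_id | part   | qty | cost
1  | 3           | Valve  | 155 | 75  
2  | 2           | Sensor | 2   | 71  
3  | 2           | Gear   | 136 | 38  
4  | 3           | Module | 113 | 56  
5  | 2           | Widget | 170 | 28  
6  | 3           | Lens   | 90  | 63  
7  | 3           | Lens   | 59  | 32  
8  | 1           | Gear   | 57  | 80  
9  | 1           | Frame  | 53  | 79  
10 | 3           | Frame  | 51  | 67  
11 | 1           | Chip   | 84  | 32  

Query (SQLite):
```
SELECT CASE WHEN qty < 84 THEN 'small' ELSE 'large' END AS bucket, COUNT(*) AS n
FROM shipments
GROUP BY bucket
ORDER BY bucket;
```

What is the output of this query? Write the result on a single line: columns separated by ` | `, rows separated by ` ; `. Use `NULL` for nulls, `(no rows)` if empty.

large | 6 ; small | 5

Bucket rows by qty < 84 → 'small' else 'large'; count each bucket.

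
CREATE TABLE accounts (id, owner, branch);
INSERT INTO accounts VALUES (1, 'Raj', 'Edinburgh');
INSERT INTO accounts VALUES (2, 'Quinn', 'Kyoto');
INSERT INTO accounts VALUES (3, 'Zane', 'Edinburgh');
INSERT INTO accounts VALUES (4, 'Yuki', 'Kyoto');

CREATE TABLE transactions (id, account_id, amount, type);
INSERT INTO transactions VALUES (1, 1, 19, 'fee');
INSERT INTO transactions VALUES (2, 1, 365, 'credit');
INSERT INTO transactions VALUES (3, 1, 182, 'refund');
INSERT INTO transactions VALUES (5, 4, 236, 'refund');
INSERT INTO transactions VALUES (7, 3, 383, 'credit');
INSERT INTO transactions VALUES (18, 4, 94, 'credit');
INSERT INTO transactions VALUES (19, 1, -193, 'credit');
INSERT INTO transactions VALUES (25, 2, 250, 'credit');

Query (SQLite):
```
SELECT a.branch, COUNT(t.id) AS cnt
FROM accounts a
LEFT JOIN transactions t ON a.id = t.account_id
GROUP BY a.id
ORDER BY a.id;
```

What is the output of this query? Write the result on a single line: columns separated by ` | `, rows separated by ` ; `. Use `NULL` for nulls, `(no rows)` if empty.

Edinburgh | 4 ; Kyoto | 1 ; Edinburgh | 1 ; Kyoto | 2

LEFT JOIN keeps every accounts row; unmatched ones get NULL for transactions columns.
Group by accounts.id and compute COUNT(t.id). COUNT(col) of an all-NULL group is 0.
  1: ids {1, 2, 3, 19} → COUNT(t.id)=4
  2: ids {25} → COUNT(t.id)=1
  3: ids {7} → COUNT(t.id)=1
  4: ids {5, 18} → COUNT(t.id)=2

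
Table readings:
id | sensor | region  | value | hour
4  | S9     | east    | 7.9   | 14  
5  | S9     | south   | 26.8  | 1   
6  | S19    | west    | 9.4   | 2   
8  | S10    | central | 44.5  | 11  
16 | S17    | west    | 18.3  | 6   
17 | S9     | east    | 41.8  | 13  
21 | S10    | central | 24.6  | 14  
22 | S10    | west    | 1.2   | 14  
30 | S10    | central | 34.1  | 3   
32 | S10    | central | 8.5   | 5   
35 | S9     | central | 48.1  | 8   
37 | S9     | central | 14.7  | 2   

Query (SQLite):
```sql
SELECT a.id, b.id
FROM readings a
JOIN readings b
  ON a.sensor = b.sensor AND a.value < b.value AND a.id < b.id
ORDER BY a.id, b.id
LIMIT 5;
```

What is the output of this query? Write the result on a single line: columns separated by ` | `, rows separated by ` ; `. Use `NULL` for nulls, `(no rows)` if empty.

4 | 5 ; 4 | 17 ; 4 | 35 ; 4 | 37 ; 5 | 17

Pairs (a,b) with same sensor, a.value < b.value, a.id < b.id.
sensor groups: S10:{8,21,22,30,32} S17:{16} S19:{6} S9:{4,5,17,35,37}
Ordered by (a.id, b.id); first 5.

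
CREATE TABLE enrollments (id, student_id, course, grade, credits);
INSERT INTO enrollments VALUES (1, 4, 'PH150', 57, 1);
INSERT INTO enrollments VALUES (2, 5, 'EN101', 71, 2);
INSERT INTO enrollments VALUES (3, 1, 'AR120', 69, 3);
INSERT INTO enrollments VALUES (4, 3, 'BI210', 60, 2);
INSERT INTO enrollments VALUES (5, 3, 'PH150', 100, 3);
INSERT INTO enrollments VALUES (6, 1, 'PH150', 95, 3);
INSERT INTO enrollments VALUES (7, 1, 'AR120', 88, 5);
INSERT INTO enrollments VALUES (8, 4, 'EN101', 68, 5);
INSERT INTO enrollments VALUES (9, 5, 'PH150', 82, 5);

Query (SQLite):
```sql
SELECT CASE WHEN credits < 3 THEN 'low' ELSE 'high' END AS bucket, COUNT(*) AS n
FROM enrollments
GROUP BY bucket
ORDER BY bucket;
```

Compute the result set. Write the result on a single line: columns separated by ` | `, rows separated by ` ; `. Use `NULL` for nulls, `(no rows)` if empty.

high | 6 ; low | 3

Bucket rows by credits < 3 → 'low' else 'high'; count each bucket.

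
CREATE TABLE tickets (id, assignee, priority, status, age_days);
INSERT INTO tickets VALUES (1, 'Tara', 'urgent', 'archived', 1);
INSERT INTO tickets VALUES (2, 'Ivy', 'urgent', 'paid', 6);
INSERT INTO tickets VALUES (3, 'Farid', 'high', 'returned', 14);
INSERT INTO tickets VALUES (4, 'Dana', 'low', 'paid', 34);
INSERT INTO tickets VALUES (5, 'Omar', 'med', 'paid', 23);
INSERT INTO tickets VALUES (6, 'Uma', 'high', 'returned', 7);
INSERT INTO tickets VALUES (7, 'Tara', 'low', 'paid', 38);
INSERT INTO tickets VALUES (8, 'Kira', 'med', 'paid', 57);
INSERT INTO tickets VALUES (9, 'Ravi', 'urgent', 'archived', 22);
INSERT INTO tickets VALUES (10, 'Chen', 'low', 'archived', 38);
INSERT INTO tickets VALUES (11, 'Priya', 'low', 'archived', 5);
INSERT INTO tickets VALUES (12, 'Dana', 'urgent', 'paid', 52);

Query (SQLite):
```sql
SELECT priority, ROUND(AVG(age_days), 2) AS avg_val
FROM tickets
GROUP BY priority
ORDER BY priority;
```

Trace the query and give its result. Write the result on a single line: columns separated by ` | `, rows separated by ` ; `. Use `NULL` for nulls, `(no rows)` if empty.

Partition tickets by priority; compute ROUND(AVG(age_days), 2) within each group.
  high: ids {3, 6} → ROUND(AVG(age_days), 2)=10.5
  low: ids {4, 7, 10, 11} → ROUND(AVG(age_days), 2)=28.75
  med: ids {5, 8} → ROUND(AVG(age_days), 2)=40
  urgent: ids {1, 2, 9, 12} → ROUND(AVG(age_days), 2)=20.25

high | 10.5 ; low | 28.75 ; med | 40 ; urgent | 20.25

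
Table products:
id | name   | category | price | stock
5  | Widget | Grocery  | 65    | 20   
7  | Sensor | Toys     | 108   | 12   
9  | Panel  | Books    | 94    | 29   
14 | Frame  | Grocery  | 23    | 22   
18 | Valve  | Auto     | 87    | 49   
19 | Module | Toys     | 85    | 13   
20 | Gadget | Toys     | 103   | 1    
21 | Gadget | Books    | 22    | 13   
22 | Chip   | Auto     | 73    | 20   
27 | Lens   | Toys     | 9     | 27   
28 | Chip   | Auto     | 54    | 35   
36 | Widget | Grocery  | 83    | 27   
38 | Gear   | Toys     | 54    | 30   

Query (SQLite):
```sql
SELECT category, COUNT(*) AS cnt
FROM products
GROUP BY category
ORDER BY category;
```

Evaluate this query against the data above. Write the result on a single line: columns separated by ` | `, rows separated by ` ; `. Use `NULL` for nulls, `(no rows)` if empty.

Auto | 3 ; Books | 2 ; Grocery | 3 ; Toys | 5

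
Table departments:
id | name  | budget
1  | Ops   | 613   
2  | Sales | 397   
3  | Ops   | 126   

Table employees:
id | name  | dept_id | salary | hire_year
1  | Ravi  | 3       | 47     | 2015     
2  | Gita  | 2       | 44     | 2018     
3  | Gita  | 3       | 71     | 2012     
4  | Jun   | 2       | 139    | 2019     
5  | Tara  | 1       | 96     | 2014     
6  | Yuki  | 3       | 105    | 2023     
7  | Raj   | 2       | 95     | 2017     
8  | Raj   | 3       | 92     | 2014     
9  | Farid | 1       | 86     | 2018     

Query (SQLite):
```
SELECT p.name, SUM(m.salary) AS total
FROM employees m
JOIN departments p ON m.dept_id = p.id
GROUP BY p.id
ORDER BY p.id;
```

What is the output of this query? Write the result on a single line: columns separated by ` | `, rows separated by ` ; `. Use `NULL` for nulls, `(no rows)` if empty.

Ops | 182 ; Sales | 278 ; Ops | 315

Join each employees row to its departments via dept_id.
Group joined rows by departments.id; compute SUM(m.salary) per group.
  1: ids {5, 9} → SUM(m.salary)=182
  2: ids {2, 4, 7} → SUM(m.salary)=278
  3: ids {1, 3, 6, 8} → SUM(m.salary)=315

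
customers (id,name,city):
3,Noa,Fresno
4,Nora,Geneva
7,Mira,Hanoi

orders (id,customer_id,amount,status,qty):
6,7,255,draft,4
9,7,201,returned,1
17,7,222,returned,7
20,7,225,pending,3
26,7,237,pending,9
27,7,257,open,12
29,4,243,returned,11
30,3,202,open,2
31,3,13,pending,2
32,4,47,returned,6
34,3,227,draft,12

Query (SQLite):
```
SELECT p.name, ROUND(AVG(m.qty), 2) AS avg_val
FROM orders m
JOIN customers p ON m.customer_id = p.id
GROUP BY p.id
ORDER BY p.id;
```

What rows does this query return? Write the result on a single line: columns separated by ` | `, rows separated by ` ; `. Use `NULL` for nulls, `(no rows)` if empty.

Join each orders row to its customers via customer_id.
Group joined rows by customers.id; compute ROUND(AVG(m.qty), 2) per group.
  3: ids {30, 31, 34} → ROUND(AVG(m.qty), 2)=5.33
  4: ids {29, 32} → ROUND(AVG(m.qty), 2)=8.5
  7: ids {6, 9, 17, 20, 26, 27} → ROUND(AVG(m.qty), 2)=6

Noa | 5.33 ; Nora | 8.5 ; Mira | 6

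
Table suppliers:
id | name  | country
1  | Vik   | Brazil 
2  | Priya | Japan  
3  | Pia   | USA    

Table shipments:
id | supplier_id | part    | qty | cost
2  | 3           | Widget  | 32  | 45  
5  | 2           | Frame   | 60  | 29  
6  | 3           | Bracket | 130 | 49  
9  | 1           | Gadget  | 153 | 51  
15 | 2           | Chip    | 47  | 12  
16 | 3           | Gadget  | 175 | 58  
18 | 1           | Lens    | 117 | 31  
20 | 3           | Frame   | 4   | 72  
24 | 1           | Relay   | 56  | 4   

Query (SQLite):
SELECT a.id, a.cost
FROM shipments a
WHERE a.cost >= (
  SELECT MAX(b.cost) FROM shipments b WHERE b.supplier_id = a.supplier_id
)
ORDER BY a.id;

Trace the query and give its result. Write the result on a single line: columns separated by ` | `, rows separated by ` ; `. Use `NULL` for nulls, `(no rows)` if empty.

5 | 29 ; 9 | 51 ; 20 | 72

For each shipments row a, compute MAX(cost) over rows sharing a.supplier_id.
Keep row a if a.cost >= that per-group MAX.
  supplier_id=1: MAX(cost) = 51
  supplier_id=2: MAX(cost) = 29
  supplier_id=3: MAX(cost) = 72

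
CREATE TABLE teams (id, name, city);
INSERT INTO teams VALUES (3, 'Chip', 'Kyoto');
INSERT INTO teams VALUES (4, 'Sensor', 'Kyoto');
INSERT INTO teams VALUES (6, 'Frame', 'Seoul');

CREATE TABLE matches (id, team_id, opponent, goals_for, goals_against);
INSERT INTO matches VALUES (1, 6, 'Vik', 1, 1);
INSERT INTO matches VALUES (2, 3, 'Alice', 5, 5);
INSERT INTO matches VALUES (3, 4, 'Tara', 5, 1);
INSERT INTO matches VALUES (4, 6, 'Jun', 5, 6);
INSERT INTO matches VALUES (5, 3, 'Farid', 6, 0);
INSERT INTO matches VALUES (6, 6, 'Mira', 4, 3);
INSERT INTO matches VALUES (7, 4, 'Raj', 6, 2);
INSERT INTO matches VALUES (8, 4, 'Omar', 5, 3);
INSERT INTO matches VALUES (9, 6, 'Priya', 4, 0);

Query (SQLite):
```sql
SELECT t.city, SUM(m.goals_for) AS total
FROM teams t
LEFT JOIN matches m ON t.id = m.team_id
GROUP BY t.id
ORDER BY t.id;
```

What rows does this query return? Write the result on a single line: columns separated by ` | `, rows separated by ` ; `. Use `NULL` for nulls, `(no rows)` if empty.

Kyoto | 11 ; Kyoto | 16 ; Seoul | 14

LEFT JOIN keeps every teams row; unmatched ones get NULL for matches columns.
Group by teams.id and compute SUM(m.goals_for). SUM over an all-NULL group is NULL.
  3: ids {2, 5} → SUM(m.goals_for)=11
  4: ids {3, 7, 8} → SUM(m.goals_for)=16
  6: ids {1, 4, 6, 9} → SUM(m.goals_for)=14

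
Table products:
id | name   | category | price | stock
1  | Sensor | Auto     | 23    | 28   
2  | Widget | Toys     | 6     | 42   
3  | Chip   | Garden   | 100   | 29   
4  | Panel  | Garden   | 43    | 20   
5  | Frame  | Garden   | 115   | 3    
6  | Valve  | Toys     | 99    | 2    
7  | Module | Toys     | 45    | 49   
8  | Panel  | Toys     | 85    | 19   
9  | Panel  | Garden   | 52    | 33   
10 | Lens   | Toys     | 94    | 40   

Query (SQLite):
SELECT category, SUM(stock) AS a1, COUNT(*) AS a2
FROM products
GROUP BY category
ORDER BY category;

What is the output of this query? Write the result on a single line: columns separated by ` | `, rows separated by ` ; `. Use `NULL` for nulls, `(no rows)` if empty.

Auto | 28 | 1 ; Garden | 85 | 4 ; Toys | 152 | 5

Group products by category.
Per group compute: SUM(stock), COUNT(*).
  Auto: ids {1} → SUM(stock)=28, COUNT(*)=1
  Garden: ids {3, 4, 5, 9} → SUM(stock)=85, COUNT(*)=4
  Toys: ids {2, 6, 7, 8, 10} → SUM(stock)=152, COUNT(*)=5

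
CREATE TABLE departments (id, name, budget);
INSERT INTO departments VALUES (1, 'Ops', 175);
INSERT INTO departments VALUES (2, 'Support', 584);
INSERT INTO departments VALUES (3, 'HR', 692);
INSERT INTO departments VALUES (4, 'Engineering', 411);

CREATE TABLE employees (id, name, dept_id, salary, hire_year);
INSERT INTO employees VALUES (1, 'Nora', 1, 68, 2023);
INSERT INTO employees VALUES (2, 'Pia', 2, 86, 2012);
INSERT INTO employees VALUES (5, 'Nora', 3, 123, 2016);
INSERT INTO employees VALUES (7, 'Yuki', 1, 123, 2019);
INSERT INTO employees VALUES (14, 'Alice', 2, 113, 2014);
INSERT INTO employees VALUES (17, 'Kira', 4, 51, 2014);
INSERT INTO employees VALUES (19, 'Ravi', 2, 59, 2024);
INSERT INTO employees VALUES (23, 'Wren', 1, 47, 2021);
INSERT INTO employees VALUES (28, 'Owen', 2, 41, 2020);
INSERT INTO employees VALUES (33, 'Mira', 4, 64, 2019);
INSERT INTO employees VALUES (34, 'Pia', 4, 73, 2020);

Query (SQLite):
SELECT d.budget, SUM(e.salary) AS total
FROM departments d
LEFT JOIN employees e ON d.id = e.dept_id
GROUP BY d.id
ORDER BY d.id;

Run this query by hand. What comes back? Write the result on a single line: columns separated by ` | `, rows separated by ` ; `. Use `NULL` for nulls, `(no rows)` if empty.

175 | 238 ; 584 | 299 ; 692 | 123 ; 411 | 188

LEFT JOIN keeps every departments row; unmatched ones get NULL for employees columns.
Group by departments.id and compute SUM(e.salary). SUM over an all-NULL group is NULL.
  1: ids {1, 7, 23} → SUM(e.salary)=238
  2: ids {2, 14, 19, 28} → SUM(e.salary)=299
  3: ids {5} → SUM(e.salary)=123
  4: ids {17, 33, 34} → SUM(e.salary)=188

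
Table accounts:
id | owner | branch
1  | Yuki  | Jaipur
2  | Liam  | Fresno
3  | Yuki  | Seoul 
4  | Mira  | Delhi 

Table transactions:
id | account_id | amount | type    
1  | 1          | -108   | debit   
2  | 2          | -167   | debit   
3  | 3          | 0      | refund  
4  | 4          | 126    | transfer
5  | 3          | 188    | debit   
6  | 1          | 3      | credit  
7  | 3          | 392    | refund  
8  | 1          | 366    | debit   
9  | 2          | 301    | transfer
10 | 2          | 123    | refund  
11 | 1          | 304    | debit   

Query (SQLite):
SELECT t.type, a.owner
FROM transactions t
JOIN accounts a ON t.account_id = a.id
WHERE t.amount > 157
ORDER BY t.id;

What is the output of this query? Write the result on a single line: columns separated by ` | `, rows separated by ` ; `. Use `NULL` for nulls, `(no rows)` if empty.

debit | Yuki ; refund | Yuki ; debit | Yuki ; transfer | Liam ; debit | Yuki

Each transactions row matches the accounts row where account_id = accounts.id.
Then keep rows with t.amount > 157.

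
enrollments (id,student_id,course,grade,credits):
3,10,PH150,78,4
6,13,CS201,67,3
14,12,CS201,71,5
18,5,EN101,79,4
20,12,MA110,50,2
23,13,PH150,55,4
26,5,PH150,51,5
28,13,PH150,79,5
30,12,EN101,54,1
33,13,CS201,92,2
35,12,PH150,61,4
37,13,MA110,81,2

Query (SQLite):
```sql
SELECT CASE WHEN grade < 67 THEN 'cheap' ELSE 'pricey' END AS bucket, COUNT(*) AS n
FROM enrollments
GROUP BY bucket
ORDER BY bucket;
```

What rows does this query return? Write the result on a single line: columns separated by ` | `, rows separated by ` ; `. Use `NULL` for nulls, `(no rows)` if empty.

Bucket rows by grade < 67 → 'cheap' else 'pricey'; count each bucket.

cheap | 5 ; pricey | 7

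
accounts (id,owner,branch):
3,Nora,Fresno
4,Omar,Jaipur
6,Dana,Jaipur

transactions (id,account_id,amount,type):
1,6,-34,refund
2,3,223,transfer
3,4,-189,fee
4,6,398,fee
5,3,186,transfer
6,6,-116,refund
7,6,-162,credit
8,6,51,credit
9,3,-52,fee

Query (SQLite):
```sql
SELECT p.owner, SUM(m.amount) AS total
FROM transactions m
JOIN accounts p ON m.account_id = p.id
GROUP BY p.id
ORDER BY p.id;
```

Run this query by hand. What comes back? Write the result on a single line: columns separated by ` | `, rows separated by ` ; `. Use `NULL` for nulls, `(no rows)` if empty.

Join each transactions row to its accounts via account_id.
Group joined rows by accounts.id; compute SUM(m.amount) per group.
  3: ids {2, 5, 9} → SUM(m.amount)=357
  4: ids {3} → SUM(m.amount)=-189
  6: ids {1, 4, 6, 7, 8} → SUM(m.amount)=137

Nora | 357 ; Omar | -189 ; Dana | 137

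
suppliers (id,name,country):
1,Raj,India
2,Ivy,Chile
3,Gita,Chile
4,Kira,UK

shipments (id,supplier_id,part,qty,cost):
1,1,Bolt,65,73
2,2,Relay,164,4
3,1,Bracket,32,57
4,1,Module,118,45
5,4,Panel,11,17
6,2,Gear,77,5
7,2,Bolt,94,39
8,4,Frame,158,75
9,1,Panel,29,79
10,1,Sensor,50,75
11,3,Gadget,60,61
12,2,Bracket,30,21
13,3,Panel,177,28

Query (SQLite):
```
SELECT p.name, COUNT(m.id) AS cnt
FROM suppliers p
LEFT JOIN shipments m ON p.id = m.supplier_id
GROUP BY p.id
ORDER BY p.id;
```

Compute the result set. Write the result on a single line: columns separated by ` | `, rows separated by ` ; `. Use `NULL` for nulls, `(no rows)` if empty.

LEFT JOIN keeps every suppliers row; unmatched ones get NULL for shipments columns.
Group by suppliers.id and compute COUNT(m.id). COUNT(col) of an all-NULL group is 0.
  1: ids {1, 3, 4, 9, 10} → COUNT(m.id)=5
  2: ids {2, 6, 7, 12} → COUNT(m.id)=4
  3: ids {11, 13} → COUNT(m.id)=2
  4: ids {5, 8} → COUNT(m.id)=2

Raj | 5 ; Ivy | 4 ; Gita | 2 ; Kira | 2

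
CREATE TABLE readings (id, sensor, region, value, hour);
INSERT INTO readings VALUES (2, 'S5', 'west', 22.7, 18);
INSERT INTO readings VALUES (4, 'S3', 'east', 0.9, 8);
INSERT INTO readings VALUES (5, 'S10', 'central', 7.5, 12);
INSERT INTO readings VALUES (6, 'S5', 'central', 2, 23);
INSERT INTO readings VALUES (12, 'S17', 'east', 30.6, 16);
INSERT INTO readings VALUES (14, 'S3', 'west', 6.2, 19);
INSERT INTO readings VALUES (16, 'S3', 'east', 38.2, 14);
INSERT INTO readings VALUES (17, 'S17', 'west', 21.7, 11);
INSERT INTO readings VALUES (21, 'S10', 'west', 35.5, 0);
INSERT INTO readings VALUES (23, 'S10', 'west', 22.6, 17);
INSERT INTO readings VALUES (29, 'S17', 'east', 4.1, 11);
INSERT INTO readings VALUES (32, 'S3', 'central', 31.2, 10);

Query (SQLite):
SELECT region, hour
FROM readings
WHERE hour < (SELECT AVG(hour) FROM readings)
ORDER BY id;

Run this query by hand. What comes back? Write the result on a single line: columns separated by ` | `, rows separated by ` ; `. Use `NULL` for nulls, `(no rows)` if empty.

east | 8 ; central | 12 ; west | 11 ; west | 0 ; east | 11 ; central | 10

Scalar subquery: AVG(hour) over all readings rows = 13.25.
Keep rows where hour < that value.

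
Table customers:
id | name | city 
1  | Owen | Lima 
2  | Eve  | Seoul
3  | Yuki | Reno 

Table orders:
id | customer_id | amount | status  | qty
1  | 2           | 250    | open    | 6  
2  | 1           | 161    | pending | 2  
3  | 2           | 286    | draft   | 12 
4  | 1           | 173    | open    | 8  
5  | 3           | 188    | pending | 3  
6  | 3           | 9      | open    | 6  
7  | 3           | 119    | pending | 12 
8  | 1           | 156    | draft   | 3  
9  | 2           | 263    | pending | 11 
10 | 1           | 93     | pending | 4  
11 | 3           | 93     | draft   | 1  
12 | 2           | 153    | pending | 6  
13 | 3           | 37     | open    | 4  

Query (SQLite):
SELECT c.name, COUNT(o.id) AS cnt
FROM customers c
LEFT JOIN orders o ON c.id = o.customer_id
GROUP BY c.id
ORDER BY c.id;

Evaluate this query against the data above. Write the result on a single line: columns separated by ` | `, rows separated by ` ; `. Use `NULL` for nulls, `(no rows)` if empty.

LEFT JOIN keeps every customers row; unmatched ones get NULL for orders columns.
Group by customers.id and compute COUNT(o.id). COUNT(col) of an all-NULL group is 0.
  1: ids {2, 4, 8, 10} → COUNT(o.id)=4
  2: ids {1, 3, 9, 12} → COUNT(o.id)=4
  3: ids {5, 6, 7, 11, 13} → COUNT(o.id)=5

Owen | 4 ; Eve | 4 ; Yuki | 5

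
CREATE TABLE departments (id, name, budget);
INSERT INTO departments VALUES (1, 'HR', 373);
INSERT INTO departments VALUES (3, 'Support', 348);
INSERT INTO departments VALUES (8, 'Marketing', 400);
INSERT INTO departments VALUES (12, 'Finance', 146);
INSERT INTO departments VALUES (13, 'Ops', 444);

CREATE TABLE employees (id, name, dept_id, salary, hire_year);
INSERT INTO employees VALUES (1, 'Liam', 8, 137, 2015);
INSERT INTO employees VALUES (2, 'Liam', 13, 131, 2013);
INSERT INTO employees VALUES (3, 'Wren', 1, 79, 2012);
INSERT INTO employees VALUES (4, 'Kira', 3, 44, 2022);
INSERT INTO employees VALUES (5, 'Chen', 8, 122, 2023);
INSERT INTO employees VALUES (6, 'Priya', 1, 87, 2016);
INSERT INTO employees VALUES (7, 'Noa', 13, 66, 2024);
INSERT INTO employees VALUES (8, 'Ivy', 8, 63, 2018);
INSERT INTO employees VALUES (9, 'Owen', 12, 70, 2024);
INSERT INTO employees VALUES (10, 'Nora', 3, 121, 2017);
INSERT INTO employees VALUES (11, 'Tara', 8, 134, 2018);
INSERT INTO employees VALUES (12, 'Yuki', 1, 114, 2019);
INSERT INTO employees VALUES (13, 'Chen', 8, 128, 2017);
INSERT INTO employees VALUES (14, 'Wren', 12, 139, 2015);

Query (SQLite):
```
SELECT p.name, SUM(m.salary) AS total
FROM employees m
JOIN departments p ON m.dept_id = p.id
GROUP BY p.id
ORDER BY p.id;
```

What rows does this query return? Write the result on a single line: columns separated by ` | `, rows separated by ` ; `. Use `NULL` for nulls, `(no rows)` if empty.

HR | 280 ; Support | 165 ; Marketing | 584 ; Finance | 209 ; Ops | 197

Join each employees row to its departments via dept_id.
Group joined rows by departments.id; compute SUM(m.salary) per group.
  1: ids {3, 6, 12} → SUM(m.salary)=280
  3: ids {4, 10} → SUM(m.salary)=165
  8: ids {1, 5, 8, 11, 13} → SUM(m.salary)=584
  12: ids {9, 14} → SUM(m.salary)=209
  13: ids {2, 7} → SUM(m.salary)=197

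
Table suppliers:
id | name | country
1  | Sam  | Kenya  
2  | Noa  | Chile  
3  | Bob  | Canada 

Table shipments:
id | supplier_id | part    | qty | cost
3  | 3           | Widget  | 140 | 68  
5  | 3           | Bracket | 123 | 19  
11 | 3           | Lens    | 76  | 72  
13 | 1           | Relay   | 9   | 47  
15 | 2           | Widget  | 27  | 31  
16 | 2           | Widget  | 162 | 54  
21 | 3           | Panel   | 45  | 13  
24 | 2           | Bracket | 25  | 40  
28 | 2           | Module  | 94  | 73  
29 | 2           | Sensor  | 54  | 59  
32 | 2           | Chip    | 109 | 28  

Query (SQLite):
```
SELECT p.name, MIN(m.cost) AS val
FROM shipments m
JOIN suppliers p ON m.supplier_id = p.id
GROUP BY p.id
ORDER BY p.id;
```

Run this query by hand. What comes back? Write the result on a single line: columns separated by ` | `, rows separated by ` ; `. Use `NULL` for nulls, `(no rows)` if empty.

Sam | 47 ; Noa | 28 ; Bob | 13

Join each shipments row to its suppliers via supplier_id.
Group joined rows by suppliers.id; compute MIN(m.cost) per group.
  1: ids {13} → MIN(m.cost)=47
  2: ids {15, 16, 24, 28, 29, 32} → MIN(m.cost)=28
  3: ids {3, 5, 11, 21} → MIN(m.cost)=13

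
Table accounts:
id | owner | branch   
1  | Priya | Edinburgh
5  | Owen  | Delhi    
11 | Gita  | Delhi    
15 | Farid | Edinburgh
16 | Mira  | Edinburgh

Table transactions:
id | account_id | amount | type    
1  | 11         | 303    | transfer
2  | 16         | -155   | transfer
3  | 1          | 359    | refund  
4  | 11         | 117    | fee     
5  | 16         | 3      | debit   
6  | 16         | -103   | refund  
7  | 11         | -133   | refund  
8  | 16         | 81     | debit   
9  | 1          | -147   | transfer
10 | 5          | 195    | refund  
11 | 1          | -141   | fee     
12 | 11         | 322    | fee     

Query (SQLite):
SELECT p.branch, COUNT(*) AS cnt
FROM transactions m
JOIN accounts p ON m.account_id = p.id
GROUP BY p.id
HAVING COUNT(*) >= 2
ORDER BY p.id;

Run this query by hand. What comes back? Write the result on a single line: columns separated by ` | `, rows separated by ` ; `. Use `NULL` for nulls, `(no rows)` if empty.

Edinburgh | 3 ; Delhi | 4 ; Edinburgh | 4

Join each transactions row to its accounts via account_id.
Group joined rows by accounts.id; compute COUNT(*) per group.
HAVING: keep groups with count ≥ 2.
  1: ids {3, 9, 11} → COUNT(*)=3
  5: ids {10} → COUNT(*)=1
  11: ids {1, 4, 7, 12} → COUNT(*)=4
  16: ids {2, 5, 6, 8} → COUNT(*)=4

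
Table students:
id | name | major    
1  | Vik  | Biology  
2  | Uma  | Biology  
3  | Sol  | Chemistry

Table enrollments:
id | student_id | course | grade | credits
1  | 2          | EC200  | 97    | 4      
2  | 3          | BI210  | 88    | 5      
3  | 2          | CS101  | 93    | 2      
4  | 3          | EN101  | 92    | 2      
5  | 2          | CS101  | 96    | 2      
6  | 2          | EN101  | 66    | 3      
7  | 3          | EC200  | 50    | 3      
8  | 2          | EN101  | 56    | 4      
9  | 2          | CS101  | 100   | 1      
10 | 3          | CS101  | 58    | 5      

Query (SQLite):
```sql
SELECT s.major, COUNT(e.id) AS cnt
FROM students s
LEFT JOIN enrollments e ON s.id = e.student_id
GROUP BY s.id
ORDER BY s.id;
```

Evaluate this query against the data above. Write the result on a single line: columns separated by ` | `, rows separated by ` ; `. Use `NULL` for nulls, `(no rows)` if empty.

Biology | 0 ; Biology | 6 ; Chemistry | 4

LEFT JOIN keeps every students row; unmatched ones get NULL for enrollments columns.
Group by students.id and compute COUNT(e.id). COUNT(col) of an all-NULL group is 0.
  1: ids {—} → COUNT(e.id)=0
  2: ids {1, 3, 5, 6, 8, 9} → COUNT(e.id)=6
  3: ids {2, 4, 7, 10} → COUNT(e.id)=4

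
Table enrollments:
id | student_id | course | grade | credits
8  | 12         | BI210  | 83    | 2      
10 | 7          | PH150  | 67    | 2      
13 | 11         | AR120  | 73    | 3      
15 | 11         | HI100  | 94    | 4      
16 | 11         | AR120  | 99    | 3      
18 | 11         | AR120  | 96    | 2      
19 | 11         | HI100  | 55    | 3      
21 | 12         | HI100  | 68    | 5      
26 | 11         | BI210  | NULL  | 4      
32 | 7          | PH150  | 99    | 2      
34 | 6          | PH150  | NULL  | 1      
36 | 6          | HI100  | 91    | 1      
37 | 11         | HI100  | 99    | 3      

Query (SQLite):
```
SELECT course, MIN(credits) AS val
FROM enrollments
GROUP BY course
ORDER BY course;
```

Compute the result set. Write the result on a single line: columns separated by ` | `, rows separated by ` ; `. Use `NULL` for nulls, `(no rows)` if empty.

AR120 | 2 ; BI210 | 2 ; HI100 | 1 ; PH150 | 1

Partition enrollments by course; compute MIN(credits) within each group.
  AR120: ids {13, 16, 18} → MIN(credits)=2
  BI210: ids {8, 26} → MIN(credits)=2
  HI100: ids {15, 19, 21, 36, 37} → MIN(credits)=1
  PH150: ids {10, 32, 34} → MIN(credits)=1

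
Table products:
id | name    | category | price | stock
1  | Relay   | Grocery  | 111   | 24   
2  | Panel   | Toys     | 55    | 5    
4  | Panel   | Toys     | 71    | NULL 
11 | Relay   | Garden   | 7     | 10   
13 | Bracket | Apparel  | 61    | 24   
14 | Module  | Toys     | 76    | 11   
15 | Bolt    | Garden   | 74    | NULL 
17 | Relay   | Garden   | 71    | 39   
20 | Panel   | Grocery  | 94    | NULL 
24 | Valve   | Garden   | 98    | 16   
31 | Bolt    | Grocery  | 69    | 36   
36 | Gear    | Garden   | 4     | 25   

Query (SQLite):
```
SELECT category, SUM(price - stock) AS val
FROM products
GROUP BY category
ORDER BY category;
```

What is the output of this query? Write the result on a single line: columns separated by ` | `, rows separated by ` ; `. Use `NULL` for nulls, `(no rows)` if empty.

For each row compute price - stock.
Group by category; take SUM of the expression per group.
  Apparel: ids {13} → SUM(price - stock)=37
  Garden: ids {11, 15, 17, 24, 36} → SUM(price - stock)=90
  Grocery: ids {1, 20, 31} → SUM(price - stock)=120
  Toys: ids {2, 4, 14} → SUM(price - stock)=115

Apparel | 37 ; Garden | 90 ; Grocery | 120 ; Toys | 115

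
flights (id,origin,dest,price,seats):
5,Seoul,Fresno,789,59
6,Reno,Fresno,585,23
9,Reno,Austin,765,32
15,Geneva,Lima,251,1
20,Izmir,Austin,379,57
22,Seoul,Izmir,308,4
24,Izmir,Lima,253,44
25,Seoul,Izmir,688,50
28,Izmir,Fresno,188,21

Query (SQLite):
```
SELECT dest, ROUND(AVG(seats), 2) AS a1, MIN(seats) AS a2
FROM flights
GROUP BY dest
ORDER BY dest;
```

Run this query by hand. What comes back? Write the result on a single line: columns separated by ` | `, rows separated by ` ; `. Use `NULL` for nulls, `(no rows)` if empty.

Austin | 44.5 | 32 ; Fresno | 34.33 | 21 ; Izmir | 27 | 4 ; Lima | 22.5 | 1

Group flights by dest.
Per group compute: ROUND(AVG(seats), 2), MIN(seats).
  Austin: ids {9, 20} → ROUND(AVG(seats), 2)=44.5, MIN(seats)=32
  Fresno: ids {5, 6, 28} → ROUND(AVG(seats), 2)=34.33, MIN(seats)=21
  Izmir: ids {22, 25} → ROUND(AVG(seats), 2)=27, MIN(seats)=4
  Lima: ids {15, 24} → ROUND(AVG(seats), 2)=22.5, MIN(seats)=1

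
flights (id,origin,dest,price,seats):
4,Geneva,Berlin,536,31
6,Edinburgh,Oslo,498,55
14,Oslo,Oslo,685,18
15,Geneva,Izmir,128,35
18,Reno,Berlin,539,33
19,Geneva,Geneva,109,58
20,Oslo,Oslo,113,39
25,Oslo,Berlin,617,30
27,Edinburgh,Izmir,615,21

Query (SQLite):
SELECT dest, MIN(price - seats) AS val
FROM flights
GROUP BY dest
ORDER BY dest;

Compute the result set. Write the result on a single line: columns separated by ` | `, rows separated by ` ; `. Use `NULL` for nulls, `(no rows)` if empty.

For each row compute price - seats.
Group by dest; take MIN of the expression per group.
  Berlin: ids {4, 18, 25} → MIN(price - seats)=505
  Geneva: ids {19} → MIN(price - seats)=51
  Izmir: ids {15, 27} → MIN(price - seats)=93
  Oslo: ids {6, 14, 20} → MIN(price - seats)=74

Berlin | 505 ; Geneva | 51 ; Izmir | 93 ; Oslo | 74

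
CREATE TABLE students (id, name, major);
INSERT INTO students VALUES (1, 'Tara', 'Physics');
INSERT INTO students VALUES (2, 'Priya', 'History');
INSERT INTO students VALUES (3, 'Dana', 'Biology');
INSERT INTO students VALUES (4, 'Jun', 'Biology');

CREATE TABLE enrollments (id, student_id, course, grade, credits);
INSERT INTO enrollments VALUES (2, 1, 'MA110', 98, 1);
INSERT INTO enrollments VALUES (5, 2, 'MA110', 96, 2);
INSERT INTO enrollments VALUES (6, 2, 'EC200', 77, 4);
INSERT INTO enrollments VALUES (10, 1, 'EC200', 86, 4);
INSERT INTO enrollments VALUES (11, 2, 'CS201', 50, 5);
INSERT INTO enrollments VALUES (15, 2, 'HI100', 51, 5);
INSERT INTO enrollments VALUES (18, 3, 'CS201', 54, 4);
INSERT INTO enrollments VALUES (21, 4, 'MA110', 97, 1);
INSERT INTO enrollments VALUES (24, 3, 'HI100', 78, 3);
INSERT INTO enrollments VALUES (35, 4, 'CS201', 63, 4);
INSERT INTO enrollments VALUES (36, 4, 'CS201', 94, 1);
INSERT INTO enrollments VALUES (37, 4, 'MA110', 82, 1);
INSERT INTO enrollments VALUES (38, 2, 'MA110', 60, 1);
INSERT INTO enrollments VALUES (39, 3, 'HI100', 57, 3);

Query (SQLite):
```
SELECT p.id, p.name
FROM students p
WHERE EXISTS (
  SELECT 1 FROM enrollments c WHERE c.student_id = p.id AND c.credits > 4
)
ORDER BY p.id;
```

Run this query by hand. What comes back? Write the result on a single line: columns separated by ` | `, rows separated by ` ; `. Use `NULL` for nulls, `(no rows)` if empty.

For each students row, check whether any enrollments with matching student_id has credits > 4.
Keep rows where that is true.

2 | Priya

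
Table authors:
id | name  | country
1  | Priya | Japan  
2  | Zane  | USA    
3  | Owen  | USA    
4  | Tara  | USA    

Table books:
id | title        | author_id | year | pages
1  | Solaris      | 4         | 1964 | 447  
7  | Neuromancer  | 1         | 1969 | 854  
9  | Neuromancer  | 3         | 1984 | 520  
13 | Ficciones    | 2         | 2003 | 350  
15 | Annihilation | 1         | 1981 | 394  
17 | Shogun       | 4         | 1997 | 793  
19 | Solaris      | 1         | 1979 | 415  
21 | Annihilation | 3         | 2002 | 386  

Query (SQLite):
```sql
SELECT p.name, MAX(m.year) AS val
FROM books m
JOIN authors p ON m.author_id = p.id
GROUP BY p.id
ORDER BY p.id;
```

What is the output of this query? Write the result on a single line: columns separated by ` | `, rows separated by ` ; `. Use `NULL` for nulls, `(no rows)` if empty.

Priya | 1981 ; Zane | 2003 ; Owen | 2002 ; Tara | 1997

Join each books row to its authors via author_id.
Group joined rows by authors.id; compute MAX(m.year) per group.
  1: ids {7, 15, 19} → MAX(m.year)=1981
  2: ids {13} → MAX(m.year)=2003
  3: ids {9, 21} → MAX(m.year)=2002
  4: ids {1, 17} → MAX(m.year)=1997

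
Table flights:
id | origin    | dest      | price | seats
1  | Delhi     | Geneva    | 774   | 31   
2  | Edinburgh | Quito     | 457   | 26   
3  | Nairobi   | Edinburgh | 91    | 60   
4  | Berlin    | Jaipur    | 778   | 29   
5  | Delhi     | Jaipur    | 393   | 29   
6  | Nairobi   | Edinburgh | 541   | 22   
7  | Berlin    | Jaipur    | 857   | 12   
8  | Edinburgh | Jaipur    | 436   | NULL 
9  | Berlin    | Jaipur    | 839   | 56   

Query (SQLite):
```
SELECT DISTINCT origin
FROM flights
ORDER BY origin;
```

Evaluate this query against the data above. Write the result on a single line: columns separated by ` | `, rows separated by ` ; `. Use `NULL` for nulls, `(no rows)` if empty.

Berlin ; Delhi ; Edinburgh ; Nairobi

Collect distinct origin values from flights.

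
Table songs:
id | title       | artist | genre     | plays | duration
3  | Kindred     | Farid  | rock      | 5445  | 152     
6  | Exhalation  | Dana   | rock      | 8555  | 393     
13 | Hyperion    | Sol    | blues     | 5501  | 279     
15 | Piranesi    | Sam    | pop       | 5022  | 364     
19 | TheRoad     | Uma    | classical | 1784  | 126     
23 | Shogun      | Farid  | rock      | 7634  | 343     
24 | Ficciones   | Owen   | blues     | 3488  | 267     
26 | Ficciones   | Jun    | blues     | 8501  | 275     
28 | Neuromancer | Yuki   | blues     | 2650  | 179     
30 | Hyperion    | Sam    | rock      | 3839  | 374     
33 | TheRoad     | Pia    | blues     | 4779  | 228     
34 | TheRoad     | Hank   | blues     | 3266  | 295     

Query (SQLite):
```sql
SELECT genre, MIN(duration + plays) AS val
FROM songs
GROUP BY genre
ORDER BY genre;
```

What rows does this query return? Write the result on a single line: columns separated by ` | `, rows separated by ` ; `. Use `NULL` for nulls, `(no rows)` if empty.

blues | 2829 ; classical | 1910 ; pop | 5386 ; rock | 4213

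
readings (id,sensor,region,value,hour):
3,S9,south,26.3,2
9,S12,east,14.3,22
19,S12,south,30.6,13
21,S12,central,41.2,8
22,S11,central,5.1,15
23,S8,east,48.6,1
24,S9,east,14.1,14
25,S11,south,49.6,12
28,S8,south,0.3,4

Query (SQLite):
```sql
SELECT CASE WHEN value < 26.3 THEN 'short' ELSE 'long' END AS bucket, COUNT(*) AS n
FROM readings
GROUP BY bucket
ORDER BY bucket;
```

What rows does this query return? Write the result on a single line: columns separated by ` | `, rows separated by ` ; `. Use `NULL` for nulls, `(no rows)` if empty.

long | 5 ; short | 4

Bucket rows by value < 26.3 → 'short' else 'long'; count each bucket.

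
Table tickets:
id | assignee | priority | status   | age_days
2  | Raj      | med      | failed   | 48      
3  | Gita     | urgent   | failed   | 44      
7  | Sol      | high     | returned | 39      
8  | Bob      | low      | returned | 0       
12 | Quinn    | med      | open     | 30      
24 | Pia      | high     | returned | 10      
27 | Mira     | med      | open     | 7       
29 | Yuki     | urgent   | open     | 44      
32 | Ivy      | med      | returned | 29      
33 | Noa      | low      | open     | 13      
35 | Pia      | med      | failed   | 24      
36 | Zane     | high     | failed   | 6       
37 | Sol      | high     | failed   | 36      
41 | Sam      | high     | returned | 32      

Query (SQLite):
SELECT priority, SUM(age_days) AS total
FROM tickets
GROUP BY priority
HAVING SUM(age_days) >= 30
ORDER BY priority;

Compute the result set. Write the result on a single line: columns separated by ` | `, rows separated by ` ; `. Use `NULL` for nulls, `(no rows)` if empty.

Partition tickets by priority; compute SUM(age_days) within each group.
HAVING: keep groups where SUM(age_days) >= 30.
  high: ids {7, 24, 36, 37, 41} → SUM(age_days)=123
  low: ids {8, 33} → SUM(age_days)=13
  med: ids {2, 12, 27, 32, 35} → SUM(age_days)=138
  urgent: ids {3, 29} → SUM(age_days)=88

high | 123 ; med | 138 ; urgent | 88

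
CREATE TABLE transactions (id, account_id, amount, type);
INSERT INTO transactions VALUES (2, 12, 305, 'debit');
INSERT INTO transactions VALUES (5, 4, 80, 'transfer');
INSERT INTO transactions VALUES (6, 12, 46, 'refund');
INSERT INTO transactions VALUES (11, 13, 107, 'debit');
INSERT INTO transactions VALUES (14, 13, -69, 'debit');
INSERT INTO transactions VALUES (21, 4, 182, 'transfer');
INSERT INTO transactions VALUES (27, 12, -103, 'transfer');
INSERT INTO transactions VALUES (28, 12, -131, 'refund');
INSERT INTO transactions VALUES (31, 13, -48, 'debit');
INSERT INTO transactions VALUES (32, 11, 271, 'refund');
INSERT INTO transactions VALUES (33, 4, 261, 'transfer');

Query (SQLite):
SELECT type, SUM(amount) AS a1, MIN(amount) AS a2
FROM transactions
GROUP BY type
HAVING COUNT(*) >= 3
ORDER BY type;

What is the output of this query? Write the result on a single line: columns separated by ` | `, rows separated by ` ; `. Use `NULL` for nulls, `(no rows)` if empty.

Group transactions by type.
Per group compute: SUM(amount), MIN(amount).
HAVING: drop groups with fewer than 3 rows.
  debit: ids {2, 11, 14, 31} → SUM(amount)=295, MIN(amount)=-69
  refund: ids {6, 28, 32} → SUM(amount)=186, MIN(amount)=-131
  transfer: ids {5, 21, 27, 33} → SUM(amount)=420, MIN(amount)=-103

debit | 295 | -69 ; refund | 186 | -131 ; transfer | 420 | -103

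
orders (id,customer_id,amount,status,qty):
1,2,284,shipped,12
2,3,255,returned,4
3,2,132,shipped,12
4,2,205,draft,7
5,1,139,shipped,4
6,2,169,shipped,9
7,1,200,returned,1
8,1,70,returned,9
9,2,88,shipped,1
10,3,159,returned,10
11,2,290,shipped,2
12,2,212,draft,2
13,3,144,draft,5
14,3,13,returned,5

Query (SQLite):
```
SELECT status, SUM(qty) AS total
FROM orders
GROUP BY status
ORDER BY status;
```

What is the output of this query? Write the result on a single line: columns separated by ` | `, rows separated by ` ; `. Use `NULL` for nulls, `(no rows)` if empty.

draft | 14 ; returned | 29 ; shipped | 40

Partition orders by status; compute SUM(qty) within each group.
  draft: ids {4, 12, 13} → SUM(qty)=14
  returned: ids {2, 7, 8, 10, 14} → SUM(qty)=29
  shipped: ids {1, 3, 5, 6, 9, 11} → SUM(qty)=40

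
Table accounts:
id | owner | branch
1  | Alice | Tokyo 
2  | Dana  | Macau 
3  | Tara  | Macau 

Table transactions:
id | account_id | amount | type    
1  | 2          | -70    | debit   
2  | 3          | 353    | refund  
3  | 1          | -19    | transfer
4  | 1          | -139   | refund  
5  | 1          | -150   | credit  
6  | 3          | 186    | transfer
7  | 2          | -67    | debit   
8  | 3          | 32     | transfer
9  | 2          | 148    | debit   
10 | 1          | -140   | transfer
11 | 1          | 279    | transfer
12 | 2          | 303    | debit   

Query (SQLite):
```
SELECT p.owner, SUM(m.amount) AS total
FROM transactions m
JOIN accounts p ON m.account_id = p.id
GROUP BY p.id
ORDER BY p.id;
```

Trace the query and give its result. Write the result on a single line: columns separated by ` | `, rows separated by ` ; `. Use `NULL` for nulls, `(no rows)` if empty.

Join each transactions row to its accounts via account_id.
Group joined rows by accounts.id; compute SUM(m.amount) per group.
  1: ids {3, 4, 5, 10, 11} → SUM(m.amount)=-169
  2: ids {1, 7, 9, 12} → SUM(m.amount)=314
  3: ids {2, 6, 8} → SUM(m.amount)=571

Alice | -169 ; Dana | 314 ; Tara | 571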